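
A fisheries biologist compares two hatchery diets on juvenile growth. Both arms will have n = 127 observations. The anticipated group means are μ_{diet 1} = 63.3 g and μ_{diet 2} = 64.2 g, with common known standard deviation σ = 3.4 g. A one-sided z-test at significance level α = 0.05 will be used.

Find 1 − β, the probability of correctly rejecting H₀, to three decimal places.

Standardized effect: d = |μ_{diet 1} − μ_{diet 2}| / σ = |63.3 − 64.2| / 3.4 = 0.2647
Noncentrality parameter: δ = d·√(n/2) = 0.2647 × √(127/2) = 2.1094
Critical value for a one-sided test at α = 0.05: z_α = 1.645.
Power = Φ(δ − 1.645) = Φ(0.465) = 0.6789.

Power ≈ 0.679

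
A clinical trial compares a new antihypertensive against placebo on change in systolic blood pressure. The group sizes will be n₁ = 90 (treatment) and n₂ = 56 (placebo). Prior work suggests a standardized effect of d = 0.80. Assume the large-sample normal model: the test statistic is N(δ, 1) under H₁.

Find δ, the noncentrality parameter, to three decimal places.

δ ≈ 4.700

δ = d / √(1/n₁ + 1/n₂) = 0.80 / √(1/90 + 1/56) = 4.7003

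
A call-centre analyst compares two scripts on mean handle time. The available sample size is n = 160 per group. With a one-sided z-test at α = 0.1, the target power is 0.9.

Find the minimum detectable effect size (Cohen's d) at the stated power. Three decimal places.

Need Φ(δ − 1.282) = 0.9, so δ = 1.282 + 1.282 = 2.563.
δ = d·√(n/2) ⇒ d = δ/√(n/2) = 2.563/√(160/2) = 0.2866.

d ≈ 0.287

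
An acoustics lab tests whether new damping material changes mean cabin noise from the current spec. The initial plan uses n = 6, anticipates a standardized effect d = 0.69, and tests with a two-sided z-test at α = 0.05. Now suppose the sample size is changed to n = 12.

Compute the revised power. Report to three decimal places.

With n = 12: δ = d·√n = 0.69 × √12 = 2.3902. Critical value z_{0.025} = 1.960.
Revised power = Φ(δ − 1.960) + Φ(−δ − 1.960) = Φ(0.430) + Φ(-4.350) = 0.6665 + 0.0000 = 0.6665.

Power ≈ 0.667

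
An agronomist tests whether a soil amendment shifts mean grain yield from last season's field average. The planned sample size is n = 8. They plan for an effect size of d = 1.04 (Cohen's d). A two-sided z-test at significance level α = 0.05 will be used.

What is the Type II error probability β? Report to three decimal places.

Noncentrality parameter: δ = d·√n = 1.04 × √8 = 2.9416
Two-sided α = 0.05 → critical value z_{0.025} = 1.960.
Power = Φ(δ − 1.960) + Φ(−δ − 1.960) = Φ(0.982) + Φ(-4.902) = 0.8369 + 0.0000 = 0.8369.
Type II error: β = 1 − power = 1 − 0.8369 = 0.1631.

β ≈ 0.163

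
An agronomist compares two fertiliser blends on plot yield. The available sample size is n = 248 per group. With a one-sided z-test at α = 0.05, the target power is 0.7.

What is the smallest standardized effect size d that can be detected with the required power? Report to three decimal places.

Required noncentrality: δ = z_{0.05} + z_{0.30} = 1.645 + 0.524 = 2.169.
δ = d·√(n/2) ⇒ d = δ/√(n/2) = 2.169/√(248/2) = 0.1948.

d ≈ 0.195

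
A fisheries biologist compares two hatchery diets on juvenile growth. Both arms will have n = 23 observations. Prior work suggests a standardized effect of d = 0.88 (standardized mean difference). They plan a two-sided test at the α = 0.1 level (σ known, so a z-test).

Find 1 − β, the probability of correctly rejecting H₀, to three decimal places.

Noncentrality parameter: δ = d·√(n/2) = 0.88 × √(23/2) = 2.9842
Critical value for a two-sided test at α = 0.1: z_{α/2} = 1.645.
Power = Φ(δ − 1.645) + Φ(−δ − 1.645) = Φ(1.339) + Φ(-4.629) = 0.9098 + 0.0000 = 0.9098.

Power ≈ 0.910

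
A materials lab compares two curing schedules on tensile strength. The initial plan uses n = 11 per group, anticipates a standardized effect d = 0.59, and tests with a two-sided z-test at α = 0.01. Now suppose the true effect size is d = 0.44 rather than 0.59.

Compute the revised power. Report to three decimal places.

With d = 0.44: δ = d·√(n/2) = 0.44 × √(11/2) = 1.0319. Critical value z_{0.005} = 2.576.
Revised power = Φ(δ − 2.576) + Φ(−δ − 2.576) = Φ(-1.544) + Φ(-3.608) = 0.0613 + 0.0002 = 0.0615.

Power ≈ 0.061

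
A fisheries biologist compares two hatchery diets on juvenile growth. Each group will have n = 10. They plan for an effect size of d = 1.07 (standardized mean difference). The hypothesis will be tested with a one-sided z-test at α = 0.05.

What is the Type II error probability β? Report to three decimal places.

Noncentrality parameter: δ = d·√(n/2) = 1.07 × √(10/2) = 2.3926
Critical value for a one-sided test at α = 0.05: z_α = 1.645.
Power = Φ(δ − 1.645) = Φ(0.748) = 0.7727.
Type II error: β = 1 − power = 1 − 0.7727 = 0.2273.

β ≈ 0.227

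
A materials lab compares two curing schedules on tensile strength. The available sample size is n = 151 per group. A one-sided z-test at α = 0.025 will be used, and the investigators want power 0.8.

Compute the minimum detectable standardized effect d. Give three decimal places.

Need Φ(δ − 1.960) = 0.8, so δ = 1.960 + 0.842 = 2.802.
δ = d·√(n/2) ⇒ d = δ/√(n/2) = 2.802/√(151/2) = 0.3224.

d ≈ 0.322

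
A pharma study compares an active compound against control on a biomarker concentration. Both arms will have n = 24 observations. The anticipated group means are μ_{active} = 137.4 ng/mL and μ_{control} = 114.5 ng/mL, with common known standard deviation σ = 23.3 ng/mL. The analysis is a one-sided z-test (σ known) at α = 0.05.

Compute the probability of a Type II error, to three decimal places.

Standardized effect: d = |μ_{active} − μ_{control}| / σ = |137.4 − 114.5| / 23.3 = 0.9828
Noncentrality parameter: λ = d·√(n/2) = 0.9828 × √(24/2) = 3.4046
One-sided α = 0.05 → critical value z_{0.05} = 1.645.
Power = P(Z > 1.645 − λ) = Φ(1.760) = 0.9608.
Type II error: β = 1 − power = 1 − 0.9608 = 0.0392.

β ≈ 0.039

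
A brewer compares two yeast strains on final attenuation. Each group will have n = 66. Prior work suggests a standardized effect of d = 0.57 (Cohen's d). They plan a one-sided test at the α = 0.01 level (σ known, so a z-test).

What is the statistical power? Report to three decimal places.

Noncentrality parameter: δ = d·√(n/2) = 0.57 × √(66/2) = 3.2744
Critical value for a one-sided test at α = 0.01: z_α = 2.326.
Power = Φ(δ − 2.326) = Φ(0.948) = 0.8284.

Power ≈ 0.828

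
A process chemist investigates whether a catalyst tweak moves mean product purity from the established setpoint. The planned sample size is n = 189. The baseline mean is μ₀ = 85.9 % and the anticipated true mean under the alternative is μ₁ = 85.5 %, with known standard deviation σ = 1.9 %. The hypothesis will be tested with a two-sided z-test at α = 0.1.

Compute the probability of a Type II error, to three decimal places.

β ≈ 0.106

Standardized effect: d = |μ₁ − μ₀| / σ = |85.5 − 85.9| / 1.9 = 0.2105
Noncentrality parameter: δ = d·√n = 0.2105 × √189 = 2.8943
Critical value for a two-sided test at α = 0.1: z_{α/2} = 1.645.
Power = Φ(δ − 1.645) + Φ(−δ − 1.645) = Φ(1.249) + Φ(-4.539) = 0.8942 + 0.0000 = 0.8942.
Type II error: β = 1 − power = 1 − 0.8942 = 0.1058.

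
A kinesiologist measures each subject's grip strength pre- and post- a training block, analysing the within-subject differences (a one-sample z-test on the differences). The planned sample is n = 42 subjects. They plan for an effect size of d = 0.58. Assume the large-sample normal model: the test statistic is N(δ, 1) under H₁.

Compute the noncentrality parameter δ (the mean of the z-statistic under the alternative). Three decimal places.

δ = d·√n = 0.58 × √42 = 3.7588

δ ≈ 3.759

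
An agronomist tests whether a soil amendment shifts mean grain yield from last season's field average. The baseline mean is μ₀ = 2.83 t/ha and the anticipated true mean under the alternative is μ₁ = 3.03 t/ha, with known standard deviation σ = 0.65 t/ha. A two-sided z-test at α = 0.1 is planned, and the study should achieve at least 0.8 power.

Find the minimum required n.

n = 66

Standardized effect: d = |μ₁ − μ₀| / σ = |3.03 − 2.83| / 0.65 = 0.3077
For power 0.8 need Φ(δ − z_{0.05}) = 0.8, so δ = z_{0.05} + z_{0.20} = 1.645 + 0.842 = 2.486.
(Ignoring the negligible lower-tail rejection probability gives the usual closed-form inversion.)
δ = d·√n ⇒ n = (δ/d)² = (2.486 / 0.3077)² = 65.30.
Rounding up, n = 66.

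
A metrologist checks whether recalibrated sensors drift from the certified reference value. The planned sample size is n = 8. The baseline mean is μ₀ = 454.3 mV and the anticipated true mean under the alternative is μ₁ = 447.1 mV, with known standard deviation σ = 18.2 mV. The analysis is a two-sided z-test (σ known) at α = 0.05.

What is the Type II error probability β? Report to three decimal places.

β ≈ 0.799

Standardized effect: d = |μ₁ − μ₀| / σ = |447.1 − 454.3| / 18.2 = 0.3956
Noncentrality parameter: δ = d·√n = 0.3956 × √8 = 1.1189
Critical value for a two-sided test at α = 0.05: z_{α/2} = 1.960.
Power = Φ(δ − 1.960) + Φ(−δ − 1.960) = Φ(-0.841) + Φ(-3.079) = 0.2002 + 0.0010 = 0.2012.
Type II error: β = 1 − power = 1 − 0.2012 = 0.7988.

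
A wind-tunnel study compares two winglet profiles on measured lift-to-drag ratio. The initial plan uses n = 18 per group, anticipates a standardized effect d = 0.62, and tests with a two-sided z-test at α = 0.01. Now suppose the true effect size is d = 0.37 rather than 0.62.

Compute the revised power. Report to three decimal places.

With d = 0.37: δ = d·√(n/2) = 0.37 × √(18/2) = 1.1100. Critical value z_{0.005} = 2.576.
Revised power = Φ(δ − 2.576) + Φ(−δ − 2.576) = Φ(-1.466) + Φ(-3.686) = 0.0713 + 0.0001 = 0.0715.

Power ≈ 0.071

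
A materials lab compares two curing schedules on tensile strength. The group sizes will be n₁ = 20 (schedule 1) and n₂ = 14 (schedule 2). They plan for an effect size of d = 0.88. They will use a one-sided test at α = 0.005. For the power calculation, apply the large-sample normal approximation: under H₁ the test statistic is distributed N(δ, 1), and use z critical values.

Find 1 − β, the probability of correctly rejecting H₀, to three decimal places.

Noncentrality parameter: δ = d / √(1/n₁ + 1/n₂) = 0.88 / √(1/20 + 1/14) = 2.5254
One-sided α = 0.005 → critical value z_{0.005} = 2.576.
Power = Φ(δ − 2.576) = Φ(-0.050) = 0.4799.

Power ≈ 0.480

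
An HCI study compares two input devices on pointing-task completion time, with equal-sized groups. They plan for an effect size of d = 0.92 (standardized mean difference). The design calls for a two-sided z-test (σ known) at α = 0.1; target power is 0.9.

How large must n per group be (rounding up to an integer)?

n = 21 per group

Set Φ(δ − 1.645) = 0.9; then δ − 1.645 = Φ⁻¹(0.9) = 1.282, giving δ = 2.926.
(For δ > 0 the lower-tail rejection region contributes negligibly to power, so the one-term inversion is standard.)
δ = d·√(n/2) ⇒ n = 2(δ/d)² = 2 × (2.926 / 0.92)² = 20.24.
Rounding up, n = 21 per group.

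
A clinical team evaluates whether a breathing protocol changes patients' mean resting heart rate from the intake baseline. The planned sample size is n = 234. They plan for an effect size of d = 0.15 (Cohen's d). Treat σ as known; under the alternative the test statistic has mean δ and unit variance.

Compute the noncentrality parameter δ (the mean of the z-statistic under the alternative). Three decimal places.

δ = d·√n = 0.15 × √234 = 2.2946

δ ≈ 2.295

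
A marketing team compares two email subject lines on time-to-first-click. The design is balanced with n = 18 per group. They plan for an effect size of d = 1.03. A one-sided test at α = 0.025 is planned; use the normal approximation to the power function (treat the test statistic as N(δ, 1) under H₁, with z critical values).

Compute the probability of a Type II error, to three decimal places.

β ≈ 0.129

Noncentrality parameter: δ = d·√(n/2) = 1.03 × √(18/2) = 3.0900
Critical value for a one-sided test at α = 0.025: z_α = 1.960.
Power = P(Z > 1.960 − δ) = Φ(1.130) = 0.8708.
Type II error: β = 1 − power = 1 − 0.8708 = 0.1292.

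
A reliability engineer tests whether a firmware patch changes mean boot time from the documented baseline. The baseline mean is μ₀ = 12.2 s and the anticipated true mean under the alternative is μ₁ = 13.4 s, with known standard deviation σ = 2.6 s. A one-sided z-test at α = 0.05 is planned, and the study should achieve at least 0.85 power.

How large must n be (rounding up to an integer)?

n = 34

Standardized effect: d = |μ₁ − μ₀| / σ = |13.4 − 12.2| / 2.6 = 0.4615
For power 0.85 need Φ(δ − z_{0.05}) = 0.85, so δ = z_{0.05} + z_{0.15} = 1.645 + 1.036 = 2.681.
δ = d·√n ⇒ n = (δ/d)² = (2.681 / 0.4615)² = 33.75.
Round up to the next whole unit.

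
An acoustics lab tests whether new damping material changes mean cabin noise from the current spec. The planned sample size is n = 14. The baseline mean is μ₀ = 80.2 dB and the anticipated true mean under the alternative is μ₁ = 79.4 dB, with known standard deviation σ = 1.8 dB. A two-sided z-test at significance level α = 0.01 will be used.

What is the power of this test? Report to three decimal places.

Power ≈ 0.181

Standardized effect: d = |μ₁ − μ₀| / σ = |79.4 − 80.2| / 1.8 = 0.4444
Noncentrality parameter: δ = d·√n = 0.4444 × √14 = 1.6630
Critical value for a two-sided test at α = 0.01: z_{α/2} = 2.576.
Power = Φ(δ − 2.576) + Φ(−δ − 2.576) = Φ(-0.913) + Φ(-4.239) = 0.1807 + 0.0000 = 0.1807.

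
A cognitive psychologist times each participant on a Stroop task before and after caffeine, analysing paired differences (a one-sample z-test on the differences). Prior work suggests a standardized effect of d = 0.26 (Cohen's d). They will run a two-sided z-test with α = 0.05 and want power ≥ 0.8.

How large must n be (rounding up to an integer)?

For power 0.8 need Φ(δ − z_{0.025}) = 0.8, so δ = z_{0.025} + z_{0.20} = 1.960 + 0.842 = 2.802.
(The Φ(−δ − z_{α/2}) term is vanishingly small for δ > 0 and is dropped in the standard sample-size formula.)
δ = d·√n ⇒ n = (δ/d)² = (2.802 / 0.26)² = 116.11.
Round up to the next whole unit.

n = 117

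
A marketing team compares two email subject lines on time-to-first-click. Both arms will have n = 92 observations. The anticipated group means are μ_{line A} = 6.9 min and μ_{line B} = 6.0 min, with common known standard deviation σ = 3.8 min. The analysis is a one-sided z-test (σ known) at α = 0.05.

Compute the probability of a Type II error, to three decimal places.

Standardized effect: d = |μ_{line A} − μ_{line B}| / σ = |6.9 − 6.0| / 3.8 = 0.2368
Noncentrality parameter: δ = d·√(n/2) = 0.2368 × √(92/2) = 1.6063
Critical value for a one-sided test at α = 0.05: z_α = 1.645.
Power = P(Z > 1.645 − δ) = Φ(-0.039) = 0.4846.
Type II error: β = 1 − power = 1 − 0.4846 = 0.5154.

β ≈ 0.515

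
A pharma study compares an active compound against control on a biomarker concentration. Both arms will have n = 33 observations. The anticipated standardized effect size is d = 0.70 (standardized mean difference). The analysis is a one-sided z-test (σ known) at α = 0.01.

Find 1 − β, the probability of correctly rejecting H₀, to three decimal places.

Noncentrality parameter: δ = d·√(n/2) = 0.70 × √(33/2) = 2.8434
Critical value for a one-sided test at α = 0.01: z_α = 2.326.
Power = Φ(δ − 2.326) = Φ(0.517) = 0.6974.

Power ≈ 0.697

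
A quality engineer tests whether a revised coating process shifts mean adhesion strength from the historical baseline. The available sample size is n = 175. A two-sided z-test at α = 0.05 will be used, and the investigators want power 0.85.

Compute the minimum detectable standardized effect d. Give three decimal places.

Required noncentrality: δ = z_{0.025} + z_{0.15} = 1.960 + 1.036 = 2.996.
(The second rejection-region term Φ(−δ − z_{α/2}) is negligible and dropped.)
δ = d·√n ⇒ d = δ/√n = 2.996/√175 = 0.2265.

d ≈ 0.227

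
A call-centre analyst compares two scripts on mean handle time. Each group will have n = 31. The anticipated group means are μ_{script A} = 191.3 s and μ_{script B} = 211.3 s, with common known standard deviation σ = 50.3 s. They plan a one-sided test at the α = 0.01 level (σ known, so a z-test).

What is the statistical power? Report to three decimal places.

Standardized effect: d = |μ_{script A} − μ_{script B}| / σ = |191.3 − 211.3| / 50.3 = 0.3976
Noncentrality parameter: δ = d·√(n/2) = 0.3976 × √(31/2) = 1.5654
Critical value for a one-sided test at α = 0.01: z_α = 2.326.
Power = P(Z > 2.326 − δ) = Φ(-0.761) = 0.2233.

Power ≈ 0.223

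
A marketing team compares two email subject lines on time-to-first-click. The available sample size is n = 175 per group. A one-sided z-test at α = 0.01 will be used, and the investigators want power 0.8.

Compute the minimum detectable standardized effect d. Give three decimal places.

Required noncentrality: δ = z_{0.01} + z_{0.20} = 2.326 + 0.842 = 3.168.
δ = d·√(n/2) ⇒ d = δ/√(n/2) = 3.168/√(175/2) = 0.3387.

d ≈ 0.339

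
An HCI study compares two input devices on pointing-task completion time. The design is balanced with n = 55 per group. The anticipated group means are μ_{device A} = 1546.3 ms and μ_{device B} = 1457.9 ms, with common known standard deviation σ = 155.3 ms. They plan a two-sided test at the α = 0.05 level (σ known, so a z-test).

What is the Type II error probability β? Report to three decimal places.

Standardized effect: d = |μ_{device A} − μ_{device B}| / σ = |1546.3 − 1457.9| / 155.3 = 0.5692
Noncentrality parameter: δ = d·√(n/2) = 0.5692 × √(55/2) = 2.9850
Critical value for a two-sided test at α = 0.05: z_{α/2} = 1.960.
Power = Φ(δ − 1.960) + Φ(−δ − 1.960) = Φ(1.025) + Φ(-4.945) = 0.8473 + 0.0000 = 0.8473.
Type II error: β = 1 − power = 1 − 0.8473 = 0.1527.

β ≈ 0.153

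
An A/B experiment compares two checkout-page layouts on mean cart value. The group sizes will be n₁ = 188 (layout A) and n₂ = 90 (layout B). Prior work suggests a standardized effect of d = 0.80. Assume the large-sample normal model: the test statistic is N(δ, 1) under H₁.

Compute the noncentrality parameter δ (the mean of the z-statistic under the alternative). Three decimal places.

The noncentrality parameter scales effect size by the design's sample-size factor: δ = d / √(1/n₁ + 1/n₂) = 0.80 / √(1/188 + 1/90) = 6.2412

δ ≈ 6.241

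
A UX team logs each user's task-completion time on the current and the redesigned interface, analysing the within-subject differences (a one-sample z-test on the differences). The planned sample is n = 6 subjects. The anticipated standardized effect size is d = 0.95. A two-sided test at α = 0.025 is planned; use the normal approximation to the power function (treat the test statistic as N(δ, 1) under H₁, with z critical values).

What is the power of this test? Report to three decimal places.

Power ≈ 0.534

Noncentrality parameter: δ = d·√n = 0.95 × √6 = 2.3270
Two-sided α = 0.025 → critical value z_{0.0125} = 2.241.
Power = Φ(δ − 2.241) + Φ(−δ − 2.241) = Φ(0.086) + Φ(-4.568) = 0.5341 + 0.0000 = 0.5341.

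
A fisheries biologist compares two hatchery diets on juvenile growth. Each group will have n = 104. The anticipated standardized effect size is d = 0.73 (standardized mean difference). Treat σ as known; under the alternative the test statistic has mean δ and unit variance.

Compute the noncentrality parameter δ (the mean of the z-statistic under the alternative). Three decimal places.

δ = d·√(n/2) = 0.73 × √(104/2) = 5.2641

δ ≈ 5.264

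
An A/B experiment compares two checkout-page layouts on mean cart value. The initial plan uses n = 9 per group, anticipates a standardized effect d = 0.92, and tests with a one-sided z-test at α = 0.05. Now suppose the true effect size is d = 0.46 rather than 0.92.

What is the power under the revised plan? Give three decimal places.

Power ≈ 0.252

With d = 0.46: δ = d·√(n/2) = 0.46 × √(9/2) = 0.9758. Critical value z_{0.05} = 1.645.
Revised power = P(Z > 1.645 − δ) = Φ(-0.669) = 0.2517.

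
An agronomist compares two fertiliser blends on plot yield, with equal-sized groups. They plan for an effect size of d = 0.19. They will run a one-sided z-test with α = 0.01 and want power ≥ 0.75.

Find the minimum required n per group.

n = 499 per group

For power 0.75 need Φ(δ − z_{0.01}) = 0.75, so δ = z_{0.01} + z_{0.25} = 2.326 + 0.674 = 3.001.
δ = d·√(n/2) ⇒ n = 2(δ/d)² = 2 × (3.001 / 0.19)² = 498.89.
Rounding up, n = 499 per group.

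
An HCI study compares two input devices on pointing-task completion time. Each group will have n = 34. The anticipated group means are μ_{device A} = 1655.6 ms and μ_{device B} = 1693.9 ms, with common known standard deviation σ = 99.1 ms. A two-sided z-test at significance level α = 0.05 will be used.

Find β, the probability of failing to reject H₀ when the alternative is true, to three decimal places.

β ≈ 0.643

Standardized effect: d = |μ_{device A} − μ_{device B}| / σ = |1655.6 − 1693.9| / 99.1 = 0.3865
Noncentrality parameter: δ = d·√(n/2) = 0.3865 × √(34/2) = 1.5935
Critical value for a two-sided test at α = 0.05: z_{α/2} = 1.960.
Power = Φ(δ − 1.960) + Φ(−δ − 1.960) = Φ(-0.366) + Φ(-3.553) = 0.3570 + 0.0002 = 0.3572.
Type II error: β = 1 − power = 1 − 0.3572 = 0.6428.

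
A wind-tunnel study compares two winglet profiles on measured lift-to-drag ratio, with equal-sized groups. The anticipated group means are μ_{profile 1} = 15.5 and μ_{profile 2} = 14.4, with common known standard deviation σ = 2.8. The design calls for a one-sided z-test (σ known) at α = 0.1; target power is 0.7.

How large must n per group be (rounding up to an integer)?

Standardized effect: d = |μ_{profile 1} − μ_{profile 2}| / σ = |15.5 − 14.4| / 2.8 = 0.3929
Set Φ(δ − 1.282) = 0.7; then δ − 1.282 = Φ⁻¹(0.7) = 0.524, giving δ = 1.806.
δ = d·√(n/2) ⇒ n = 2(δ/d)² = 2 × (1.806 / 0.3929)² = 42.26.
Rounding up, n = 43 per group.

n = 43 per group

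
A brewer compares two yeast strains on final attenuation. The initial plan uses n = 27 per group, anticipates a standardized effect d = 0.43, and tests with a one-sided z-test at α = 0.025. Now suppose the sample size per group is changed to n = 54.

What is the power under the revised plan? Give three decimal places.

Power ≈ 0.608

With n = 54 per group: δ = d·√(n/2) = 0.43 × √(54/2) = 2.2343. Critical value z_{0.025} = 1.960.
Revised power = P(Z > 1.960 − δ) = Φ(0.274) = 0.6081.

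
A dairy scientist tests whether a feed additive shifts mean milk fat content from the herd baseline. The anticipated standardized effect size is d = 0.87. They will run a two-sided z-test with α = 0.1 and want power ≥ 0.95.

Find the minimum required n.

n = 15

Set Φ(δ − 1.645) = 0.95; then δ − 1.645 = Φ⁻¹(0.95) = 1.645, giving δ = 3.290.
(For δ > 0 the lower-tail rejection region contributes negligibly to power, so the one-term inversion is standard.)
δ = d·√n ⇒ n = (δ/d)² = (3.290 / 0.87)² = 14.30.
Round up to the next whole unit.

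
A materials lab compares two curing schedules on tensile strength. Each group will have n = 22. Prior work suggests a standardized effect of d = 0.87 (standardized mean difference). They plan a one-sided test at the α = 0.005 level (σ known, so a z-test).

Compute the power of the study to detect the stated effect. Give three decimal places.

Noncentrality parameter: δ = d·√(n/2) = 0.87 × √(22/2) = 2.8855
Critical value for a one-sided test at α = 0.005: z_α = 2.576.
Power = Φ(δ − 2.576) = Φ(0.310) = 0.6216.

Power ≈ 0.622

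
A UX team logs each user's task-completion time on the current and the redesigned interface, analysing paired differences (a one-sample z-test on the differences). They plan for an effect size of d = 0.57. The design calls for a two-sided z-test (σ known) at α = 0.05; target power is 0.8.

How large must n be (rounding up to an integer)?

n = 25

Set Φ(δ − 1.960) = 0.8; then δ − 1.960 = Φ⁻¹(0.8) = 0.842, giving δ = 2.802.
(Ignoring the negligible lower-tail rejection probability gives the usual closed-form inversion.)
δ = d·√n ⇒ n = (δ/d)² = (2.802 / 0.57)² = 24.16.
Rounding up, n = 25.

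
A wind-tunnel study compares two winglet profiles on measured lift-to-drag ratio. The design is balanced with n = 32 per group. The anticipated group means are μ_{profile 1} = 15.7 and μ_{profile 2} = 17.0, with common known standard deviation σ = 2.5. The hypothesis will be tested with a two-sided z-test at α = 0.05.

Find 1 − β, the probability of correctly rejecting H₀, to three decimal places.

Power ≈ 0.548

Standardized effect: d = |μ_{profile 1} − μ_{profile 2}| / σ = |15.7 − 17.0| / 2.5 = 0.5200
Noncentrality parameter: λ = d·√(n/2) = 0.5200 × √(32/2) = 2.0800
Critical value for a two-sided test at α = 0.05: z_{α/2} = 1.960.
Power = Φ(λ − 1.960) + Φ(−λ − 1.960) = Φ(0.120) + Φ(-4.040) = 0.5478 + 0.0000 = 0.5478.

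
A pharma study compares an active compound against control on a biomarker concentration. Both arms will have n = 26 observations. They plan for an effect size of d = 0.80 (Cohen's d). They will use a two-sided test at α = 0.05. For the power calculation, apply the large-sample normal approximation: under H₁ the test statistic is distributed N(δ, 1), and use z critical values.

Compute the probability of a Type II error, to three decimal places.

β ≈ 0.178

Noncentrality parameter: δ = d·√(n/2) = 0.80 × √(26/2) = 2.8844
Critical value for a two-sided test at α = 0.05: z_{α/2} = 1.960.
Power = Φ(δ − 1.960) + Φ(−δ − 1.960) = Φ(0.924) + Φ(-4.844) = 0.8224 + 0.0000 = 0.8224.
Type II error: β = 1 − power = 1 − 0.8224 = 0.1776.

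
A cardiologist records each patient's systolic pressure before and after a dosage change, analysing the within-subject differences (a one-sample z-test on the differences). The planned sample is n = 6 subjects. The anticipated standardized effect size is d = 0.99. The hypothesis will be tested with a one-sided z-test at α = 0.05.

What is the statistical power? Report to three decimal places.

Noncentrality parameter: δ = d·√n = 0.99 × √6 = 2.4250
One-sided α = 0.05 → critical value z_{0.05} = 1.645.
Power = P(Z > 1.645 − δ) = Φ(0.780) = 0.7823.

Power ≈ 0.782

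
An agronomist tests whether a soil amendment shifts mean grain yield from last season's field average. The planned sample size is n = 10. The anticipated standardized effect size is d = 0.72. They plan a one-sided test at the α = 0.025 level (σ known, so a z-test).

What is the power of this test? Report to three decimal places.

Noncentrality parameter: δ = d·√n = 0.72 × √10 = 2.2768
One-sided α = 0.025 → critical value z_{0.025} = 1.960.
Power = Φ(δ − 1.960) = Φ(0.317) = 0.6243.

Power ≈ 0.624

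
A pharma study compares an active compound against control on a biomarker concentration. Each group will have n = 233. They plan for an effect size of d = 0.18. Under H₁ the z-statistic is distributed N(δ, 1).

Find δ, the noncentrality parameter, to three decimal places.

δ ≈ 1.943

The noncentrality parameter scales effect size by the design's sample-size factor: δ = d·√(n/2) = 0.18 × √(233/2) = 1.9428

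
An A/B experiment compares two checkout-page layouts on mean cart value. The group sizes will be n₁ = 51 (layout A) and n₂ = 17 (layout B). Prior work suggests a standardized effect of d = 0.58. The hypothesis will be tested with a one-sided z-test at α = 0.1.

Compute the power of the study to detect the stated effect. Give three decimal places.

Power ≈ 0.785

Noncentrality parameter: δ = d / √(1/n₁ + 1/n₂) = 0.58 / √(1/51 + 1/17) = 2.0710
Critical value for a one-sided test at α = 0.1: z_α = 1.282.
Power = Φ(δ − 1.282) = Φ(0.789) = 0.7851.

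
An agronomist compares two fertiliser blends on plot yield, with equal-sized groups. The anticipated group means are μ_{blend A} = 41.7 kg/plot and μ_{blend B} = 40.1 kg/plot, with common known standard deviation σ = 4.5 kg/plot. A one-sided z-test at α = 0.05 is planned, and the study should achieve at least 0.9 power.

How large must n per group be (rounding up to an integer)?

Standardized effect: d = |μ_{blend A} − μ_{blend B}| / σ = |41.7 − 40.1| / 4.5 = 0.3556
Set Φ(δ − 1.645) = 0.9; then δ − 1.645 = Φ⁻¹(0.9) = 1.282, giving δ = 2.926.
δ = d·√(n/2) ⇒ n = 2(δ/d)² = 2 × (2.926 / 0.3556)² = 135.48.
Round up to the next whole unit.

n = 136 per group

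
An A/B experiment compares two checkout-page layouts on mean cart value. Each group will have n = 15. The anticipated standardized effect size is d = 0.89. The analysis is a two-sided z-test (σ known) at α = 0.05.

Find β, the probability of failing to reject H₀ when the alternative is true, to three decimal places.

β ≈ 0.317

Noncentrality parameter: δ = d·√(n/2) = 0.89 × √(15/2) = 2.4374
Two-sided α = 0.05 → critical value z_{0.025} = 1.960.
Power = Φ(δ − 1.960) + Φ(−δ − 1.960) = Φ(0.477) + Φ(-4.397) = 0.6835 + 0.0000 = 0.6835.
Type II error: β = 1 − power = 1 − 0.6835 = 0.3165.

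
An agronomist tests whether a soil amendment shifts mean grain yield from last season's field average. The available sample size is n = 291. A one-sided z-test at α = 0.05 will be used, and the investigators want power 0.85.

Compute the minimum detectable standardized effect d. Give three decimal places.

Required noncentrality: δ = z_{0.05} + z_{0.15} = 1.645 + 1.036 = 2.681.
δ = d·√n ⇒ d = δ/√n = 2.681/√291 = 0.1572.

d ≈ 0.157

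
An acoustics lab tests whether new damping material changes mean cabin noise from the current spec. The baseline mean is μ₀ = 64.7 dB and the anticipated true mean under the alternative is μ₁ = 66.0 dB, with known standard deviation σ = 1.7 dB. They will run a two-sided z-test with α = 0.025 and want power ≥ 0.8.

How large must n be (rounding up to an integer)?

Standardized effect: d = |μ₁ − μ₀| / σ = |66.0 − 64.7| / 1.7 = 0.7647
Set Φ(δ − 2.241) = 0.8; then δ − 2.241 = Φ⁻¹(0.8) = 0.842, giving δ = 3.083.
(Ignoring the negligible lower-tail rejection probability gives the usual closed-form inversion.)
δ = d·√n ⇒ n = (δ/d)² = (3.083 / 0.7647)² = 16.25.
Rounding up, n = 17.

n = 17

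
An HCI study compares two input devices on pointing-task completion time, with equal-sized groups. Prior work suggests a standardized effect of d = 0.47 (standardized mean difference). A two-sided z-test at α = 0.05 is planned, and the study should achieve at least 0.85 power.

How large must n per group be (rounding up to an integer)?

For power 0.85 need Φ(δ − z_{0.025}) = 0.85, so δ = z_{0.025} + z_{0.15} = 1.960 + 1.036 = 2.996.
(Ignoring the negligible lower-tail rejection probability gives the usual closed-form inversion.)
δ = d·√(n/2) ⇒ n = 2(δ/d)² = 2 × (2.996 / 0.47)² = 81.29.
Round up to the next whole unit.

n = 82 per group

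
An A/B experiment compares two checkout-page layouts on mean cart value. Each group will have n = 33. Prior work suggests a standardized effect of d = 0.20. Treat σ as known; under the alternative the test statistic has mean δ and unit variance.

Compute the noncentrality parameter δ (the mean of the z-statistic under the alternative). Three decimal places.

The noncentrality parameter scales effect size by the design's sample-size factor: δ = d·√(n/2) = 0.20 × √(33/2) = 0.8124

δ ≈ 0.812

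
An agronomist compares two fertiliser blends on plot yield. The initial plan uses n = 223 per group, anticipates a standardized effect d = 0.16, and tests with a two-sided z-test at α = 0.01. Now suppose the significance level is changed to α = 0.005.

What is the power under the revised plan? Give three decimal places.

δ = d·√(n/2) = 0.16 × √(223/2) = 1.6895 (unchanged). New critical value: z_{0.0025} = 2.807.
Revised power = Φ(δ − 2.807) + Φ(−δ − 2.807) = Φ(-1.118) + Φ(-4.497) = 0.1319 + 0.0000 = 0.1319.

Power ≈ 0.132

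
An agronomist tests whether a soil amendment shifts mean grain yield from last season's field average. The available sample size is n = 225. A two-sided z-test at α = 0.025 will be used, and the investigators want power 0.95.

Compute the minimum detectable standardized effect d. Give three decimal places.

Need Φ(δ − 2.241) = 0.95, so δ = 2.241 + 1.645 = 3.886.
(The second rejection-region term Φ(−δ − z_{α/2}) is negligible and dropped.)
δ = d·√n ⇒ d = δ/√n = 3.886/√225 = 0.2591.

d ≈ 0.259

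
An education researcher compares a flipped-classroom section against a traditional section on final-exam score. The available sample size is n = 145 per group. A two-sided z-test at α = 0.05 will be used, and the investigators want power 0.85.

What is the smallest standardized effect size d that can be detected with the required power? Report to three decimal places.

d ≈ 0.352

Need Φ(δ − 1.960) = 0.85, so δ = 1.960 + 1.036 = 2.996.
(Lower-tail contribution to power is negligible for δ > 0.)
δ = d·√(n/2) ⇒ d = δ/√(n/2) = 2.996/√(145/2) = 0.3519.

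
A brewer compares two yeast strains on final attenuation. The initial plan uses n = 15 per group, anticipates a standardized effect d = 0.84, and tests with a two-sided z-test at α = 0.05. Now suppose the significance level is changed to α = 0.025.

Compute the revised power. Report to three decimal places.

δ = d·√(n/2) = 0.84 × √(15/2) = 2.3004 (unchanged). New critical value: z_{0.0125} = 2.241.
Revised power = Φ(δ − 2.241) + Φ(−δ − 2.241) = Φ(0.059) + Φ(-4.542) = 0.5235 + 0.0000 = 0.5235.

Power ≈ 0.524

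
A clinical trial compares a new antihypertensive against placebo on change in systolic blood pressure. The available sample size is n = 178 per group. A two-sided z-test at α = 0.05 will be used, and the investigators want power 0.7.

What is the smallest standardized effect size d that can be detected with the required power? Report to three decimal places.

d ≈ 0.263

Need Φ(δ − 1.960) = 0.7, so δ = 1.960 + 0.524 = 2.484.
(Lower-tail contribution to power is negligible for δ > 0.)
δ = d·√(n/2) ⇒ d = δ/√(n/2) = 2.484/√(178/2) = 0.2633.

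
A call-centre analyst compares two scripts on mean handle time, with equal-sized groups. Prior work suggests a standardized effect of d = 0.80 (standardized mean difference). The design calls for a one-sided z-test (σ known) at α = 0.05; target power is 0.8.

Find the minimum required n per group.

Set Φ(δ − 1.645) = 0.8; then δ − 1.645 = Φ⁻¹(0.8) = 0.842, giving δ = 2.486.
δ = d·√(n/2) ⇒ n = 2(δ/d)² = 2 × (2.486 / 0.80)² = 19.32.
Rounding up, n = 20 per group.

n = 20 per group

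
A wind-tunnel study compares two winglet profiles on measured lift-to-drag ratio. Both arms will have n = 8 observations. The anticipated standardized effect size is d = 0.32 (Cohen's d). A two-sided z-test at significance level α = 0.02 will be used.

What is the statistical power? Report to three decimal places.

Power ≈ 0.047

Noncentrality parameter: δ = d·√(n/2) = 0.32 × √(8/2) = 0.6400
Two-sided α = 0.02 → critical value z_{0.01} = 2.326.
Power = Φ(δ − 2.326) + Φ(−δ − 2.326) = Φ(-1.686) + Φ(-2.966) = 0.0459 + 0.0015 = 0.0474.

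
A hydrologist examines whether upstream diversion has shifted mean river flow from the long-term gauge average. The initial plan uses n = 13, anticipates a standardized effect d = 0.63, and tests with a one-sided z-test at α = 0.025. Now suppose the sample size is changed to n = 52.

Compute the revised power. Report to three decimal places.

Power ≈ 0.995

With n = 52: δ = d·√n = 0.63 × √52 = 4.5430. Critical value z_{0.025} = 1.960.
Revised power = Φ(δ − 1.960) = Φ(2.583) = 0.9951.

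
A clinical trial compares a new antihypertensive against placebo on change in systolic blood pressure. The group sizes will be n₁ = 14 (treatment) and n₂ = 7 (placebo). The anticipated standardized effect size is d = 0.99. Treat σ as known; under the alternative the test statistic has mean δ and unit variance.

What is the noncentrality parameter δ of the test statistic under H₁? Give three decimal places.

δ = d / √(1/n₁ + 1/n₂) = 0.99 / √(1/14 + 1/7) = 2.1386

δ ≈ 2.139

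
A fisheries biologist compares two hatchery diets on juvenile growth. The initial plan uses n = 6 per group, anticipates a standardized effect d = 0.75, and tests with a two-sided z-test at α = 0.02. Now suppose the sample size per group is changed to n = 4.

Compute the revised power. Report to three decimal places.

Power ≈ 0.103

With n = 4 per group: δ = d·√(n/2) = 0.75 × √(4/2) = 1.0607. Critical value z_{0.01} = 2.326.
Revised power = Φ(δ − 2.326) + Φ(−δ − 2.326) = Φ(-1.266) + Φ(-3.387) = 0.1028 + 0.0004 = 0.1032.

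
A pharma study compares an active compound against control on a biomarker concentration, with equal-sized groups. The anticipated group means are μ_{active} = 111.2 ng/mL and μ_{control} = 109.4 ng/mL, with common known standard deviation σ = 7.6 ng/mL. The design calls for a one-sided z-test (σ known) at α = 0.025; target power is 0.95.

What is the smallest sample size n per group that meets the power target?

Standardized effect: d = |μ_{active} − μ_{control}| / σ = |111.2 − 109.4| / 7.6 = 0.2368
For power 0.95 need Φ(δ − z_{0.025}) = 0.95, so δ = z_{0.025} + z_{0.05} = 1.960 + 1.645 = 3.605.
δ = d·√(n/2) ⇒ n = 2(δ/d)² = 2 × (3.605 / 0.2368)² = 463.32.
Rounding up, n = 464 per group.

n = 464 per group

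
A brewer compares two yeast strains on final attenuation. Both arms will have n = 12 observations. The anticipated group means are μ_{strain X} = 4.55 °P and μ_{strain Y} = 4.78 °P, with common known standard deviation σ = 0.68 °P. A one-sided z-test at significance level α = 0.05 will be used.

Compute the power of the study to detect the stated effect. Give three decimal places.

Power ≈ 0.207

Standardized effect: d = |μ_{strain X} − μ_{strain Y}| / σ = |4.55 − 4.78| / 0.68 = 0.3382
Noncentrality parameter: δ = d·√(n/2) = 0.3382 × √(12/2) = 0.8285
One-sided α = 0.05 → critical value z_{0.05} = 1.645.
Power = P(Z > 1.645 − δ) = Φ(-0.816) = 0.2072.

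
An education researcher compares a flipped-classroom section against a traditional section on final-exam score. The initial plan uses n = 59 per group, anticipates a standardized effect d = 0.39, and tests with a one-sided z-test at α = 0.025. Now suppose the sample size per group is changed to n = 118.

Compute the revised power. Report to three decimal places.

Power ≈ 0.850

With n = 118 per group: δ = d·√(n/2) = 0.39 × √(118/2) = 2.9956. Critical value z_{0.025} = 1.960.
Revised power = P(Z > 1.960 − δ) = Φ(1.036) = 0.8498.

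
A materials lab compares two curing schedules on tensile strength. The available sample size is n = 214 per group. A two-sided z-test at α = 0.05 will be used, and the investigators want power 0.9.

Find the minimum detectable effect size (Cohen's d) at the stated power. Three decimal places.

d ≈ 0.313

Required noncentrality: δ = z_{0.025} + z_{0.10} = 1.960 + 1.282 = 3.242.
(The second rejection-region term Φ(−δ − z_{α/2}) is negligible and dropped.)
δ = d·√(n/2) ⇒ d = δ/√(n/2) = 3.242/√(214/2) = 0.3134.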